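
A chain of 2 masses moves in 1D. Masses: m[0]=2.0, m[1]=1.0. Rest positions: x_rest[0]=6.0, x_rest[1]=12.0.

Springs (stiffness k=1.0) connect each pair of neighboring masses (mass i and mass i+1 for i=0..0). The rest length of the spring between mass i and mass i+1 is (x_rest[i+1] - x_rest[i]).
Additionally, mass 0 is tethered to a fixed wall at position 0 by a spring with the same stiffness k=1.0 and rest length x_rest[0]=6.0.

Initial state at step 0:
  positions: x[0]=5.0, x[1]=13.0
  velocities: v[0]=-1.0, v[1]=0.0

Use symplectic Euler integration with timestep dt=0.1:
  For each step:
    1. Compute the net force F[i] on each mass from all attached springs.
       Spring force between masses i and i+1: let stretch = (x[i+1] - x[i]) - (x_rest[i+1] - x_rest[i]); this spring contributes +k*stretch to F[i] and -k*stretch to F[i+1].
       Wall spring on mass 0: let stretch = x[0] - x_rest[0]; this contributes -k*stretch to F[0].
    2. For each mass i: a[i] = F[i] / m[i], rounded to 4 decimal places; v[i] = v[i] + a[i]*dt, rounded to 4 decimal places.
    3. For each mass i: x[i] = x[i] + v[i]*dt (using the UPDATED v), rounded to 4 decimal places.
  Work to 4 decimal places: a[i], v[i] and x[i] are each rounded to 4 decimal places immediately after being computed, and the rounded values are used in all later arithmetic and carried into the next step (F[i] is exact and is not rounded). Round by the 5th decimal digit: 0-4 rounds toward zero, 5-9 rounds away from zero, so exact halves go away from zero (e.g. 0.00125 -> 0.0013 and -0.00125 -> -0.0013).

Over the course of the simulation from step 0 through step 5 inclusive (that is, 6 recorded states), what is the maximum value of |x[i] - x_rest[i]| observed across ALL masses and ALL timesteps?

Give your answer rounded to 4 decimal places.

Step 0: x=[5.0000 13.0000] v=[-1.0000 0.0000]
Step 1: x=[4.9150 12.9800] v=[-0.8500 -0.2000]
Step 2: x=[4.8458 12.9394] v=[-0.6925 -0.4065]
Step 3: x=[4.7928 12.8778] v=[-0.5301 -0.6159]
Step 4: x=[4.7563 12.7954] v=[-0.3655 -0.8244]
Step 5: x=[4.7362 12.6926] v=[-0.2014 -1.0283]
Max displacement = 1.2638

Answer: 1.2638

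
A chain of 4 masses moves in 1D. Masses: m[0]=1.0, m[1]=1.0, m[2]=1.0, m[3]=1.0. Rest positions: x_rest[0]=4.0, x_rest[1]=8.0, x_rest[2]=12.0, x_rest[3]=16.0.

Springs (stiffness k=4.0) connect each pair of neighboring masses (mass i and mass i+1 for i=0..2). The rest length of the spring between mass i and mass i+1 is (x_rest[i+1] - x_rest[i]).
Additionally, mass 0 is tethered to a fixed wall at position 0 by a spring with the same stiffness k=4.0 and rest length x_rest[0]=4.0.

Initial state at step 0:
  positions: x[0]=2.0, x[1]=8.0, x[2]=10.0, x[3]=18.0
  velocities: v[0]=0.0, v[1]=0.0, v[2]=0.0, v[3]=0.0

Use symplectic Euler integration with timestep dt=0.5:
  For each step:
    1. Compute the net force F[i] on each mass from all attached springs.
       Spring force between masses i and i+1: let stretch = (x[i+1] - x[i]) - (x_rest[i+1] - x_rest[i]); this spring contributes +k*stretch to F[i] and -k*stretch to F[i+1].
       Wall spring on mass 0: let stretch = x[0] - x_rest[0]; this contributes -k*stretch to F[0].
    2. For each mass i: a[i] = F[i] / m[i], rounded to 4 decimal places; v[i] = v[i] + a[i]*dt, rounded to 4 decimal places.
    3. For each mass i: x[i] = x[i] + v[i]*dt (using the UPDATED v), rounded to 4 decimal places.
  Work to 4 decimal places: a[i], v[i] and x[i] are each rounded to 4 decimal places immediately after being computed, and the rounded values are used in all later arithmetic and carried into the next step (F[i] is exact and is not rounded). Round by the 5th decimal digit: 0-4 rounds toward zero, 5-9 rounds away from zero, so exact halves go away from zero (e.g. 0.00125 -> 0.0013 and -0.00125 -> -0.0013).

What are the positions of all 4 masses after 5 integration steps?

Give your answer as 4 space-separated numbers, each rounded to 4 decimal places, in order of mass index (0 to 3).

Step 0: x=[2.0000 8.0000 10.0000 18.0000] v=[0.0000 0.0000 0.0000 0.0000]
Step 1: x=[6.0000 4.0000 16.0000 14.0000] v=[8.0000 -8.0000 12.0000 -8.0000]
Step 2: x=[2.0000 14.0000 8.0000 16.0000] v=[-8.0000 20.0000 -16.0000 4.0000]
Step 3: x=[8.0000 6.0000 14.0000 14.0000] v=[12.0000 -16.0000 12.0000 -4.0000]
Step 4: x=[4.0000 8.0000 12.0000 16.0000] v=[-8.0000 4.0000 -4.0000 4.0000]
Step 5: x=[0.0000 10.0000 10.0000 18.0000] v=[-8.0000 4.0000 -4.0000 4.0000]

Answer: 0.0000 10.0000 10.0000 18.0000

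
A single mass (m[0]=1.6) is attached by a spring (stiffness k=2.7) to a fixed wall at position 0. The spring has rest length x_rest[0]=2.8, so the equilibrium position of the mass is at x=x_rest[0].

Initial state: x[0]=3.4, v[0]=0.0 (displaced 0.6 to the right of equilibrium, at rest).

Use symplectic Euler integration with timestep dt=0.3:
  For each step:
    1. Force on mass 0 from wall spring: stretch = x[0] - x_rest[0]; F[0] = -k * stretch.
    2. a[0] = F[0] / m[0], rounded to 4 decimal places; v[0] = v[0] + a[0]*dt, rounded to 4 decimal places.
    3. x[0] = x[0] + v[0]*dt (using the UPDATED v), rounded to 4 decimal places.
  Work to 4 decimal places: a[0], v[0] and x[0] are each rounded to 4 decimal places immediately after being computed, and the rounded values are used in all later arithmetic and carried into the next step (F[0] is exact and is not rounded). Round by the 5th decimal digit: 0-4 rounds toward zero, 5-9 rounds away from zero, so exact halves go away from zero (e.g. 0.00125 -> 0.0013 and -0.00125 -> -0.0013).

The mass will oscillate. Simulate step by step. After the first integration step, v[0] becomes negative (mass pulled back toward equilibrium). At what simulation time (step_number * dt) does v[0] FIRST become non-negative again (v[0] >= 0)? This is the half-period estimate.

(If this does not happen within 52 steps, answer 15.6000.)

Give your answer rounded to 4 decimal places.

Step 0: x=[3.4000] v=[0.0000]
Step 1: x=[3.3089] v=[-0.3038]
Step 2: x=[3.1405] v=[-0.5614]
Step 3: x=[2.9204] v=[-0.7338]
Step 4: x=[2.6820] v=[-0.7948]
Step 5: x=[2.4615] v=[-0.7351]
Step 6: x=[2.2924] v=[-0.5637]
Step 7: x=[2.2004] v=[-0.3067]
Step 8: x=[2.1994] v=[-0.0032]
Step 9: x=[2.2897] v=[0.3009]
First v>=0 after going negative at step 9, time=2.7000

Answer: 2.7000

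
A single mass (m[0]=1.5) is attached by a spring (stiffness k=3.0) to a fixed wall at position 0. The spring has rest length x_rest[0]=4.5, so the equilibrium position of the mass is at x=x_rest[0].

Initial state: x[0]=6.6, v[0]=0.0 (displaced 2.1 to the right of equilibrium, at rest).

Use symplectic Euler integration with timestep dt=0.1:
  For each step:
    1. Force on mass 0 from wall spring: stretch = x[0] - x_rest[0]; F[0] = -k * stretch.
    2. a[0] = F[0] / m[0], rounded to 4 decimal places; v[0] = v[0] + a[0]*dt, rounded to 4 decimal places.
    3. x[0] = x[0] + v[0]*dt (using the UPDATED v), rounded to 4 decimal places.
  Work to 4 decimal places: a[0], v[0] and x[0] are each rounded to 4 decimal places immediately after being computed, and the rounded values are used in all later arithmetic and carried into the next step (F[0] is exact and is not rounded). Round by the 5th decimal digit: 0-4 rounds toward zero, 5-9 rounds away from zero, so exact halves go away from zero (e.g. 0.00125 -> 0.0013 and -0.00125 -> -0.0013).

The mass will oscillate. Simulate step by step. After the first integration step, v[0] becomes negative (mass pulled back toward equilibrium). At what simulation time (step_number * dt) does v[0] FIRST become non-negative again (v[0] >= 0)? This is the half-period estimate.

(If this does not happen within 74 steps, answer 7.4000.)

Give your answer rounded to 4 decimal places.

Answer: 2.3000

Derivation:
Step 0: x=[6.6000] v=[0.0000]
Step 1: x=[6.5580] v=[-0.4200]
Step 2: x=[6.4748] v=[-0.8316]
Step 3: x=[6.3521] v=[-1.2266]
Step 4: x=[6.1924] v=[-1.5970]
Step 5: x=[5.9989] v=[-1.9355]
Step 6: x=[5.7754] v=[-2.2353]
Step 7: x=[5.5264] v=[-2.4904]
Step 8: x=[5.2568] v=[-2.6957]
Step 9: x=[4.9721] v=[-2.8471]
Step 10: x=[4.6780] v=[-2.9415]
Step 11: x=[4.3803] v=[-2.9771]
Step 12: x=[4.0850] v=[-2.9532]
Step 13: x=[3.7980] v=[-2.8702]
Step 14: x=[3.5250] v=[-2.7298]
Step 15: x=[3.2715] v=[-2.5348]
Step 16: x=[3.0426] v=[-2.2891]
Step 17: x=[2.8428] v=[-1.9976]
Step 18: x=[2.6762] v=[-1.6662]
Step 19: x=[2.5461] v=[-1.3014]
Step 20: x=[2.4550] v=[-0.9106]
Step 21: x=[2.4048] v=[-0.5016]
Step 22: x=[2.3965] v=[-0.0826]
Step 23: x=[2.4303] v=[0.3381]
First v>=0 after going negative at step 23, time=2.3000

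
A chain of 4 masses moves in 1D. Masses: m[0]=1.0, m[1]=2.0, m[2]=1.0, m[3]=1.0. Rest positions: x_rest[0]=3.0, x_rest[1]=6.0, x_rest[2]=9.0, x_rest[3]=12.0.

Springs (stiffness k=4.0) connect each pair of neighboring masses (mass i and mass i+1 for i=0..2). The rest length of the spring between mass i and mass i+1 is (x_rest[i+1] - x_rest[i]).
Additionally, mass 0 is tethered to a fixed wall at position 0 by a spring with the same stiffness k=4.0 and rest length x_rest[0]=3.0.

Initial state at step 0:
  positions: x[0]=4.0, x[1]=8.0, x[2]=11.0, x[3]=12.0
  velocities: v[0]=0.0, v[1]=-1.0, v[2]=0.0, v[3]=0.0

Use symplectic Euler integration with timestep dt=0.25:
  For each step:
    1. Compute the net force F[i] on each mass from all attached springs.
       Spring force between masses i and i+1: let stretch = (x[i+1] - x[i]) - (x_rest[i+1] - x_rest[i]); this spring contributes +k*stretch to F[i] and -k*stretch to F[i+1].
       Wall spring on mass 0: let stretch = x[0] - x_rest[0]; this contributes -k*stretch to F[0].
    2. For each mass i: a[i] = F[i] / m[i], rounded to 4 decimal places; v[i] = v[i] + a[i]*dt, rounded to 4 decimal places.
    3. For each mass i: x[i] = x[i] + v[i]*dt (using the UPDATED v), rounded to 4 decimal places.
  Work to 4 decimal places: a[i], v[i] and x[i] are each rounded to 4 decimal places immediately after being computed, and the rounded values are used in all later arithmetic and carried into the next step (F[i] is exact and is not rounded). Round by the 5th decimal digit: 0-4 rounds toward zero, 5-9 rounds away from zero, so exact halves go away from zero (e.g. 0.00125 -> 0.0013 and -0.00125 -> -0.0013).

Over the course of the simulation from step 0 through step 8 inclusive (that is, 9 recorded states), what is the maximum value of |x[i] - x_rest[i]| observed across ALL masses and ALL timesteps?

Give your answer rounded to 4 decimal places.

Answer: 2.1133

Derivation:
Step 0: x=[4.0000 8.0000 11.0000 12.0000] v=[0.0000 -1.0000 0.0000 0.0000]
Step 1: x=[4.0000 7.6250 10.5000 12.5000] v=[0.0000 -1.5000 -2.0000 2.0000]
Step 2: x=[3.9063 7.1563 9.7813 13.2500] v=[-0.3750 -1.8750 -2.8750 3.0000]
Step 3: x=[3.6485 6.6094 9.2735 13.8828] v=[-1.0313 -2.1875 -2.0313 2.5313]
Step 4: x=[3.2188 6.0254 9.2520 14.1133] v=[-1.7189 -2.3359 -0.0861 0.9220]
Step 5: x=[2.6860 5.4939 9.6392 13.8785] v=[-2.1311 -2.1259 1.5486 -0.9393]
Step 6: x=[2.1837 5.1296 10.0499 13.3339] v=[-2.0092 -1.4572 1.6426 -2.1786]
Step 7: x=[1.8720 5.0121 10.0515 12.7183] v=[-1.2470 -0.4700 0.0063 -2.4626]
Step 8: x=[1.8773 5.1320 9.4599 12.1860] v=[0.0211 0.4797 -2.3663 -2.1294]
Max displacement = 2.1133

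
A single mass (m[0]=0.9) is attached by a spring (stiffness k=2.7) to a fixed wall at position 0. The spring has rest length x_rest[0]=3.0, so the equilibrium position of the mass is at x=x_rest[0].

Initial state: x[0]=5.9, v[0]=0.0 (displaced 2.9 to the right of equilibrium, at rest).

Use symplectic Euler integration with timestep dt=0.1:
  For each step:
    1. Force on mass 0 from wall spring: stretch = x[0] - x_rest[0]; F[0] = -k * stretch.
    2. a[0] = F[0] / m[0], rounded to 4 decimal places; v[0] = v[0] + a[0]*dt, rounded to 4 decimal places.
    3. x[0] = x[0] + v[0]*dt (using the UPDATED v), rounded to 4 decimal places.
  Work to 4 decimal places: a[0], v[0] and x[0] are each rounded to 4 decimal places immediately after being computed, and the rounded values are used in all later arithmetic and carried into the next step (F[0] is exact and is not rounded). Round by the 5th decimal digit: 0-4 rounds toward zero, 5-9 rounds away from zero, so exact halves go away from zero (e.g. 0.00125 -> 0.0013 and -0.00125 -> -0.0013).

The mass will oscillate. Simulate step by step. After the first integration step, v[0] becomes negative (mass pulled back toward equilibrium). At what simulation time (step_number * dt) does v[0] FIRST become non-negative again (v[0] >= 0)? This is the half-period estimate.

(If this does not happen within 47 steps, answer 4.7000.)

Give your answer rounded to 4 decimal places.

Answer: 1.9000

Derivation:
Step 0: x=[5.9000] v=[0.0000]
Step 1: x=[5.8130] v=[-0.8700]
Step 2: x=[5.6416] v=[-1.7139]
Step 3: x=[5.3910] v=[-2.5064]
Step 4: x=[5.0686] v=[-3.2237]
Step 5: x=[4.6842] v=[-3.8443]
Step 6: x=[4.2492] v=[-4.3496]
Step 7: x=[3.7768] v=[-4.7244]
Step 8: x=[3.2811] v=[-4.9574]
Step 9: x=[2.7769] v=[-5.0417]
Step 10: x=[2.2794] v=[-4.9748]
Step 11: x=[1.8035] v=[-4.7586]
Step 12: x=[1.3635] v=[-4.3997]
Step 13: x=[0.9726] v=[-3.9088]
Step 14: x=[0.6425] v=[-3.3006]
Step 15: x=[0.3832] v=[-2.5934]
Step 16: x=[0.2024] v=[-1.8084]
Step 17: x=[0.1055] v=[-0.9691]
Step 18: x=[0.0954] v=[-0.1008]
Step 19: x=[0.1725] v=[0.7706]
First v>=0 after going negative at step 19, time=1.9000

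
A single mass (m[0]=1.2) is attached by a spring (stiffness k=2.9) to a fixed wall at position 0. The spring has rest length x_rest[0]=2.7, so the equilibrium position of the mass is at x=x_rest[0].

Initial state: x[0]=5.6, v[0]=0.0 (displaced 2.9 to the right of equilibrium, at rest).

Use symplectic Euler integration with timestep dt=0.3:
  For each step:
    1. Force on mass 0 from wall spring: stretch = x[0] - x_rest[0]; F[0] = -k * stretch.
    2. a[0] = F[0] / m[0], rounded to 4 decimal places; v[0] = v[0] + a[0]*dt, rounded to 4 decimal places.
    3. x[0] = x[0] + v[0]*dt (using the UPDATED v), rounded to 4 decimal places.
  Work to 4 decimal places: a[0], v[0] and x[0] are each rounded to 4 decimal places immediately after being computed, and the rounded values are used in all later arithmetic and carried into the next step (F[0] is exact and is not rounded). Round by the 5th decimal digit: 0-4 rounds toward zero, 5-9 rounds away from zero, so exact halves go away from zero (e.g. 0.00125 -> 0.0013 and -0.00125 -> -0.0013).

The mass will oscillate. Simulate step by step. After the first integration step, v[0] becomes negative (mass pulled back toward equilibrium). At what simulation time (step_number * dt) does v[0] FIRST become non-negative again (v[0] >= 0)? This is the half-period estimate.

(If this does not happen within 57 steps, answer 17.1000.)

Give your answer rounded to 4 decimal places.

Answer: 2.1000

Derivation:
Step 0: x=[5.6000] v=[0.0000]
Step 1: x=[4.9693] v=[-2.1025]
Step 2: x=[3.8450] v=[-3.7477]
Step 3: x=[2.4717] v=[-4.5778]
Step 4: x=[1.1480] v=[-4.4123]
Step 5: x=[0.1619] v=[-3.2871]
Step 6: x=[-0.2722] v=[-1.4470]
Step 7: x=[-0.0599] v=[0.7078]
First v>=0 after going negative at step 7, time=2.1000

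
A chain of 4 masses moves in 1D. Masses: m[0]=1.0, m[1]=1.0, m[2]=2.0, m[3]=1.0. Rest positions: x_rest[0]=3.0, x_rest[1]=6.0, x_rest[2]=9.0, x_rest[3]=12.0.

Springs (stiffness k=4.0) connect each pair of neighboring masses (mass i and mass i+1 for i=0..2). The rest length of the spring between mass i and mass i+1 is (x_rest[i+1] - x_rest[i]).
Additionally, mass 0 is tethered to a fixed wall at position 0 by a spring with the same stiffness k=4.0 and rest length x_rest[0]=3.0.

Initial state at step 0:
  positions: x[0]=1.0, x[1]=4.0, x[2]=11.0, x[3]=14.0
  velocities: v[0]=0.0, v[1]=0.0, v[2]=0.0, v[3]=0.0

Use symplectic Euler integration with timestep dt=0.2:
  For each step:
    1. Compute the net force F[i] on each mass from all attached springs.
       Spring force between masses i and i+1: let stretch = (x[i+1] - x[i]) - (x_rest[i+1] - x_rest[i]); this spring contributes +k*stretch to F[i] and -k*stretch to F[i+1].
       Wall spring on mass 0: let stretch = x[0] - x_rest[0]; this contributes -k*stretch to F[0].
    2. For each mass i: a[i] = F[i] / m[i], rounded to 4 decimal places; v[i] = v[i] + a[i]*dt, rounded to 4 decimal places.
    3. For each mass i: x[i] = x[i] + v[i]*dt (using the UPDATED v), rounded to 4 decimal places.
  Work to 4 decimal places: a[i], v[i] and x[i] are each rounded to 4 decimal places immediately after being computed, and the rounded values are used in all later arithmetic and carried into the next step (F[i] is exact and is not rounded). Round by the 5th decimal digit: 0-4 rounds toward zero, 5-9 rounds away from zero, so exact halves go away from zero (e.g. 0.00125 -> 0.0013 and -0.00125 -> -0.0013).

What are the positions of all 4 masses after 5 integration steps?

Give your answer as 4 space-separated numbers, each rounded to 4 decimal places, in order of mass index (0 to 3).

Answer: 5.0813 8.4076 8.8754 12.8115

Derivation:
Step 0: x=[1.0000 4.0000 11.0000 14.0000] v=[0.0000 0.0000 0.0000 0.0000]
Step 1: x=[1.3200 4.6400 10.6800 14.0000] v=[1.6000 3.2000 -1.6000 0.0000]
Step 2: x=[1.9600 5.7152 10.1424 13.9488] v=[3.2000 5.3760 -2.6880 -0.2560]
Step 3: x=[2.8872 6.8979 9.5551 13.7686] v=[4.6362 5.9136 -2.9363 -0.9011]
Step 4: x=[3.9942 7.8641 9.0923 13.3942] v=[5.5350 4.8308 -2.3138 -1.8719]
Step 5: x=[5.0813 8.4076 8.8754 12.8115] v=[5.4356 2.7174 -1.0843 -2.9134]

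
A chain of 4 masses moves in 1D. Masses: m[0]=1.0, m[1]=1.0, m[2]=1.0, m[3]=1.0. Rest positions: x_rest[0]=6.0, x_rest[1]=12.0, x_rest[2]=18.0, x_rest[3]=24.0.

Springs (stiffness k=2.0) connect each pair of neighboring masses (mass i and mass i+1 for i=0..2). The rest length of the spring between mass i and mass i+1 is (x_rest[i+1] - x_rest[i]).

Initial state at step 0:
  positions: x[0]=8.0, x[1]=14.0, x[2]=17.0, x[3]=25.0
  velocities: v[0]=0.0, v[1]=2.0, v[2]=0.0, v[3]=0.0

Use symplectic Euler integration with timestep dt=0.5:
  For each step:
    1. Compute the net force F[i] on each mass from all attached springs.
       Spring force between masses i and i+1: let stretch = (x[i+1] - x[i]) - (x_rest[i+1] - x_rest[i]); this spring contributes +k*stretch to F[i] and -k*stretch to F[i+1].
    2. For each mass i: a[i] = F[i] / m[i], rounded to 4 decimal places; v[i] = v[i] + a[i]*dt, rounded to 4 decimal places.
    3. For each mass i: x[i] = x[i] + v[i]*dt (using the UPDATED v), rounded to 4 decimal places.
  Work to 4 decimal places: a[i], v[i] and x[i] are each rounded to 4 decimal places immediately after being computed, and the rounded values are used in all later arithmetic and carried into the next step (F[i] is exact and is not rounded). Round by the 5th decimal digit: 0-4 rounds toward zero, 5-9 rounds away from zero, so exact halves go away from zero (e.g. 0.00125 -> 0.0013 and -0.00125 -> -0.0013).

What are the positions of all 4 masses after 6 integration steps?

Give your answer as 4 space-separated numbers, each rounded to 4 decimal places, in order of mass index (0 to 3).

Answer: 8.5000 12.5000 21.5000 27.5000

Derivation:
Step 0: x=[8.0000 14.0000 17.0000 25.0000] v=[0.0000 2.0000 0.0000 0.0000]
Step 1: x=[8.0000 13.5000 19.5000 24.0000] v=[0.0000 -1.0000 5.0000 -2.0000]
Step 2: x=[7.7500 13.2500 21.2500 23.7500] v=[-0.5000 -0.5000 3.5000 -0.5000]
Step 3: x=[7.2500 14.2500 20.2500 25.2500] v=[-1.0000 2.0000 -2.0000 3.0000]
Step 4: x=[7.2500 14.7500 18.7500 27.2500] v=[0.0000 1.0000 -3.0000 4.0000]
Step 5: x=[8.0000 13.5000 19.5000 28.0000] v=[1.5000 -2.5000 1.5000 1.5000]
Step 6: x=[8.5000 12.5000 21.5000 27.5000] v=[1.0000 -2.0000 4.0000 -1.0000]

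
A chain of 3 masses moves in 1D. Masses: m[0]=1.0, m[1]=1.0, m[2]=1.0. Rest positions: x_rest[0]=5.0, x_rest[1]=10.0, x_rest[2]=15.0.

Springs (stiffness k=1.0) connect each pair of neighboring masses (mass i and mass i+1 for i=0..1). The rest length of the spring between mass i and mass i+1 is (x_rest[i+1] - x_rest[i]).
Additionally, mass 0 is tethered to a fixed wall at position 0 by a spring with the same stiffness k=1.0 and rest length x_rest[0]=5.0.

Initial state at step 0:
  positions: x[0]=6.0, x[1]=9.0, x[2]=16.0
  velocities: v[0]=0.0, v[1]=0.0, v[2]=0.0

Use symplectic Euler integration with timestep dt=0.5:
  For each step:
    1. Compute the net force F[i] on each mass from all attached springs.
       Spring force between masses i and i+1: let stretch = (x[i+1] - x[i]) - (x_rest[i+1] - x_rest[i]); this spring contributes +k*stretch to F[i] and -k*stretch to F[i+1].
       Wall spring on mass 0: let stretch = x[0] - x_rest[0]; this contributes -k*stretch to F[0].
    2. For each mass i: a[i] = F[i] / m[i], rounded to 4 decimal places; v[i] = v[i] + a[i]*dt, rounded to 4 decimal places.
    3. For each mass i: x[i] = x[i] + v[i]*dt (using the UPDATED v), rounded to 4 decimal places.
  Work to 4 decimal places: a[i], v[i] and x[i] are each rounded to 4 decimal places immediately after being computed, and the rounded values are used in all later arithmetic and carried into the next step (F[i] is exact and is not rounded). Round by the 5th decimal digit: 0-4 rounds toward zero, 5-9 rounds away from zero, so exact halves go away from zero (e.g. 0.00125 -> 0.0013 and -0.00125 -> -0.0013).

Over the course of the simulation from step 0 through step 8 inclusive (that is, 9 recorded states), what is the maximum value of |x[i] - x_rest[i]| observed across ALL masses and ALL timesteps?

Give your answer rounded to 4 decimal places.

Answer: 1.5938

Derivation:
Step 0: x=[6.0000 9.0000 16.0000] v=[0.0000 0.0000 0.0000]
Step 1: x=[5.2500 10.0000 15.5000] v=[-1.5000 2.0000 -1.0000]
Step 2: x=[4.3750 11.1875 14.8750] v=[-1.7500 2.3750 -1.2500]
Step 3: x=[4.1094 11.5938 14.5781] v=[-0.5313 0.8125 -0.5938]
Step 4: x=[4.6875 10.8750 14.7852] v=[1.1562 -1.4376 0.4141]
Step 5: x=[5.6406 9.5869 15.2647] v=[1.9062 -2.5763 0.9590]
Step 6: x=[6.1702 8.7316 15.5748] v=[1.0591 -1.7106 0.6201]
Step 7: x=[5.7976 8.9468 15.4241] v=[-0.7453 0.4303 -0.3015]
Step 8: x=[4.7629 9.9940 14.9040] v=[-2.0695 2.0944 -1.0402]
Max displacement = 1.5938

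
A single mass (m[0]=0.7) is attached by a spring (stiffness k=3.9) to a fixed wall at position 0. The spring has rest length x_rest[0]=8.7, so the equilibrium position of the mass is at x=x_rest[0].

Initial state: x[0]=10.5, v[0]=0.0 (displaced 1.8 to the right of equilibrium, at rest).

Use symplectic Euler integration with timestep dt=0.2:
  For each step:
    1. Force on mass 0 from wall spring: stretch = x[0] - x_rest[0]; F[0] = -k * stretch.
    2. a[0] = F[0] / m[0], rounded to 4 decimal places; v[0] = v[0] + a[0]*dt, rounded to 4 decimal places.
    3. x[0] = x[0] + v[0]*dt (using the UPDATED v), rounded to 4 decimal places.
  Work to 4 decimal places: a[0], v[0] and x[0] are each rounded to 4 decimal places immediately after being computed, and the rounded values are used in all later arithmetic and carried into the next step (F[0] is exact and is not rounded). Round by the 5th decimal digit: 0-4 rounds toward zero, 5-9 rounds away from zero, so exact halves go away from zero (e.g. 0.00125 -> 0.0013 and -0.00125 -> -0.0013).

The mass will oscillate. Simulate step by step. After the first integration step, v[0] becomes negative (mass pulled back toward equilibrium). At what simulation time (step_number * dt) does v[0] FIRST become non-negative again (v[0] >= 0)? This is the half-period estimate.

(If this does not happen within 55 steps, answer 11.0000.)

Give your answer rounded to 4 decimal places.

Answer: 1.4000

Derivation:
Step 0: x=[10.5000] v=[0.0000]
Step 1: x=[10.0989] v=[-2.0057]
Step 2: x=[9.3860] v=[-3.5645]
Step 3: x=[8.5202] v=[-4.3289]
Step 4: x=[7.6945] v=[-4.1286]
Step 5: x=[7.0929] v=[-3.0082]
Step 6: x=[6.8494] v=[-1.2174]
Step 7: x=[7.0183] v=[0.8447]
First v>=0 after going negative at step 7, time=1.4000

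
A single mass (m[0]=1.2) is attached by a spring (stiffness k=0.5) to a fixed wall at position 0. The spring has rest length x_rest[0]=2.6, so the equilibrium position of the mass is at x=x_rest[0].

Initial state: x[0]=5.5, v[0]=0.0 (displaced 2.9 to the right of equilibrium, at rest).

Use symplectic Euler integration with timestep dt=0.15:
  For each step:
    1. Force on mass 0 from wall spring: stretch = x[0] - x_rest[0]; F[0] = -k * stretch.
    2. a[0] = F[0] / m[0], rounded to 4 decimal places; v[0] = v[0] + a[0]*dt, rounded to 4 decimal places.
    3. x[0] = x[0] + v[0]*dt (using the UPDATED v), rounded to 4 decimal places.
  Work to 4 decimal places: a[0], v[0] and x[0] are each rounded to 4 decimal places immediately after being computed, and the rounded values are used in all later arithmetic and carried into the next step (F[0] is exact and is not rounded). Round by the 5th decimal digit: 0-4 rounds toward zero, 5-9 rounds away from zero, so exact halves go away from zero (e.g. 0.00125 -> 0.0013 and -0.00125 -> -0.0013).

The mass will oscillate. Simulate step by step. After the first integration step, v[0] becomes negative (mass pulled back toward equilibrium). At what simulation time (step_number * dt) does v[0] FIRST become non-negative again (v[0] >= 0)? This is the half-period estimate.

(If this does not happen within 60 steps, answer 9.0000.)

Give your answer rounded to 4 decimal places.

Answer: 4.9500

Derivation:
Step 0: x=[5.5000] v=[0.0000]
Step 1: x=[5.4728] v=[-0.1812]
Step 2: x=[5.4187] v=[-0.3608]
Step 3: x=[5.3382] v=[-0.5370]
Step 4: x=[5.2320] v=[-0.7081]
Step 5: x=[5.1011] v=[-0.8726]
Step 6: x=[4.9468] v=[-1.0289]
Step 7: x=[4.7705] v=[-1.1756]
Step 8: x=[4.5738] v=[-1.3113]
Step 9: x=[4.3586] v=[-1.4347]
Step 10: x=[4.1269] v=[-1.5446]
Step 11: x=[3.8809] v=[-1.6400]
Step 12: x=[3.6229] v=[-1.7201]
Step 13: x=[3.3553] v=[-1.7840]
Step 14: x=[3.0806] v=[-1.8312]
Step 15: x=[2.8014] v=[-1.8612]
Step 16: x=[2.5203] v=[-1.8738]
Step 17: x=[2.2400] v=[-1.8688]
Step 18: x=[1.9631] v=[-1.8463]
Step 19: x=[1.6921] v=[-1.8065]
Step 20: x=[1.4296] v=[-1.7498]
Step 21: x=[1.1781] v=[-1.6766]
Step 22: x=[0.9399] v=[-1.5877]
Step 23: x=[0.7173] v=[-1.4839]
Step 24: x=[0.5124] v=[-1.3662]
Step 25: x=[0.3270] v=[-1.2357]
Step 26: x=[0.1630] v=[-1.0936]
Step 27: x=[0.0218] v=[-0.9413]
Step 28: x=[-0.0952] v=[-0.7802]
Step 29: x=[-0.1870] v=[-0.6118]
Step 30: x=[-0.2526] v=[-0.4376]
Step 31: x=[-0.2915] v=[-0.2593]
Step 32: x=[-0.3033] v=[-0.0786]
Step 33: x=[-0.2879] v=[0.1029]
First v>=0 after going negative at step 33, time=4.9500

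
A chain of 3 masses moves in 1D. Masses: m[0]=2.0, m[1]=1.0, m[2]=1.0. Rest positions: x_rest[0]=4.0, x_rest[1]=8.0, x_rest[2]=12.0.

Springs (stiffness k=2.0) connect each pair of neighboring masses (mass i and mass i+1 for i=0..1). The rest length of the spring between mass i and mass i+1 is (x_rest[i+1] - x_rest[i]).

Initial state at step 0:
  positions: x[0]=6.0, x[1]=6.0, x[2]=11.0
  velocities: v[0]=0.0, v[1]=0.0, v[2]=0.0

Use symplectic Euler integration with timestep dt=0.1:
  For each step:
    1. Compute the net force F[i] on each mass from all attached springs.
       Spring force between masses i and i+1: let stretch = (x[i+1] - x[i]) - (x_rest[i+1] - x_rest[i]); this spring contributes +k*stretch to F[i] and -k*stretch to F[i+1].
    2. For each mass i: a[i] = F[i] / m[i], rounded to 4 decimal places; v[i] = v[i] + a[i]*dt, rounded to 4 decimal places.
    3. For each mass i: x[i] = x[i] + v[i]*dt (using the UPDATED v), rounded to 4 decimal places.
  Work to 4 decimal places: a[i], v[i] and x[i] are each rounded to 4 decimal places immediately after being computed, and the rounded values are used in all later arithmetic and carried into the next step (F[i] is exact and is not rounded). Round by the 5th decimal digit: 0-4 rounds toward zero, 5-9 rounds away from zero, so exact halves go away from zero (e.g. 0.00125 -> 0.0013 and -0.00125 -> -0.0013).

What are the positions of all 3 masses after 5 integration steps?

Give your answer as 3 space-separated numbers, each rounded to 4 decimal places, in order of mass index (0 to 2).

Step 0: x=[6.0000 6.0000 11.0000] v=[0.0000 0.0000 0.0000]
Step 1: x=[5.9600 6.1000 10.9800] v=[-0.4000 1.0000 -0.2000]
Step 2: x=[5.8814 6.2948 10.9424] v=[-0.7860 1.9480 -0.3760]
Step 3: x=[5.7669 6.5743 10.8919] v=[-1.1447 2.7948 -0.5055]
Step 4: x=[5.6205 6.9240 10.8350] v=[-1.4640 3.4968 -0.5690]
Step 5: x=[5.4471 7.3258 10.7799] v=[-1.7337 4.0183 -0.5512]

Answer: 5.4471 7.3258 10.7799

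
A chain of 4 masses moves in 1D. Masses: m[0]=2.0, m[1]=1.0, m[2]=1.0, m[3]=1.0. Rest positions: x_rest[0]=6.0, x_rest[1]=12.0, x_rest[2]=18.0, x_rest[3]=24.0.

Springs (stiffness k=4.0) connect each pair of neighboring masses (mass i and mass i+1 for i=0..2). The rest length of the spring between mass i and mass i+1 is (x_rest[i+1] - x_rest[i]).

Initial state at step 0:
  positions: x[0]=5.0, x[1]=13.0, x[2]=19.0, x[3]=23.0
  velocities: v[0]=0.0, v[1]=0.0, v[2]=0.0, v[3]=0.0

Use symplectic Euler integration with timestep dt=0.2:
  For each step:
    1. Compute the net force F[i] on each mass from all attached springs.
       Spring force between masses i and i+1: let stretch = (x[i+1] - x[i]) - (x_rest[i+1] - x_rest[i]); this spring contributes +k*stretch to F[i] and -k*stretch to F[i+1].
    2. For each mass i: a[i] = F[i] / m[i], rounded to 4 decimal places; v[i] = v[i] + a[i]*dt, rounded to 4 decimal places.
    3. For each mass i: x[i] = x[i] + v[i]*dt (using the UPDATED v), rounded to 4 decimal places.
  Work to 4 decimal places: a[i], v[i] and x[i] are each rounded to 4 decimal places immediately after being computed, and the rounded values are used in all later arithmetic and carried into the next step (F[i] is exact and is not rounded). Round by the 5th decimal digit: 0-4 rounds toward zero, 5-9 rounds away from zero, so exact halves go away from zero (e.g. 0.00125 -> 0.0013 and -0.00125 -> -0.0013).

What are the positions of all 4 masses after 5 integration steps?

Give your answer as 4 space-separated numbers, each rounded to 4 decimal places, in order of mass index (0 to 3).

Answer: 6.2972 10.4900 16.8781 25.0373

Derivation:
Step 0: x=[5.0000 13.0000 19.0000 23.0000] v=[0.0000 0.0000 0.0000 0.0000]
Step 1: x=[5.1600 12.6800 18.6800 23.3200] v=[0.8000 -1.6000 -1.6000 1.6000]
Step 2: x=[5.4416 12.1168 18.1424 23.8576] v=[1.4080 -2.8160 -2.6880 2.6880]
Step 3: x=[5.7772 11.4497 17.5551 24.4408] v=[1.6781 -3.3357 -2.9363 2.9158]
Step 4: x=[6.0866 10.8518 17.0927 24.8822] v=[1.5471 -2.9894 -2.3121 2.2072]
Step 5: x=[6.2972 10.4900 16.8781 25.0373] v=[1.0532 -1.8088 -1.0732 0.7756]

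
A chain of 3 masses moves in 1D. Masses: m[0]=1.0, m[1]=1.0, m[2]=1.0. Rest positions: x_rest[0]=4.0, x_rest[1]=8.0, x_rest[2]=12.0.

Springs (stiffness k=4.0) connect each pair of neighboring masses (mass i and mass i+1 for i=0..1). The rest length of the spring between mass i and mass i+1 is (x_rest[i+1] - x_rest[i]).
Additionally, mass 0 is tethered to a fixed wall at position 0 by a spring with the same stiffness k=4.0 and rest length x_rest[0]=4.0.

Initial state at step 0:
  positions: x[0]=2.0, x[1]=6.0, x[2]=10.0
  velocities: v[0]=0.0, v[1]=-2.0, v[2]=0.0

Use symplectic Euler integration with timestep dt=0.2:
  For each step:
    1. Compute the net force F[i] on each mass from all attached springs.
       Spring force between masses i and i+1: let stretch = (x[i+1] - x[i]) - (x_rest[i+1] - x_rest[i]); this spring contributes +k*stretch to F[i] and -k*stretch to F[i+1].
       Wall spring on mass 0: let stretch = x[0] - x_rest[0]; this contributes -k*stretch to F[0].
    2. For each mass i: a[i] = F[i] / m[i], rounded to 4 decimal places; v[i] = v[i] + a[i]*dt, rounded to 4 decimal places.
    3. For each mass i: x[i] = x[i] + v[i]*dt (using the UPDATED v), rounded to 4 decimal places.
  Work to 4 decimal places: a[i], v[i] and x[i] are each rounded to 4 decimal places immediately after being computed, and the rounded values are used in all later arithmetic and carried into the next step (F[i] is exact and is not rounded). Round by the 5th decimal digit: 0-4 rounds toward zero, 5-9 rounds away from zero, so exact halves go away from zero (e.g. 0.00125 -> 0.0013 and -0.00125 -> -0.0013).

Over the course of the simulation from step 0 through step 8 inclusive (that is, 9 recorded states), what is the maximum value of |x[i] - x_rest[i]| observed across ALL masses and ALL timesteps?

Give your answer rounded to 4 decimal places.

Answer: 2.6208

Derivation:
Step 0: x=[2.0000 6.0000 10.0000] v=[0.0000 -2.0000 0.0000]
Step 1: x=[2.3200 5.6000 10.0000] v=[1.6000 -2.0000 0.0000]
Step 2: x=[2.7936 5.3792 9.9360] v=[2.3680 -1.1040 -0.3200]
Step 3: x=[3.2339 5.4738 9.7829] v=[2.2016 0.4730 -0.7654]
Step 4: x=[3.5152 5.8995 9.5804] v=[1.4064 2.1284 -1.0127]
Step 5: x=[3.6155 6.5326 9.4289] v=[0.5017 3.1657 -0.7574]
Step 6: x=[3.6041 7.1624 9.4540] v=[-0.0570 3.1491 0.1256]
Step 7: x=[3.5854 7.5895 9.7525] v=[-0.0936 2.1357 1.4923]
Step 8: x=[3.6337 7.7221 10.3449] v=[0.2414 0.6628 2.9619]
Max displacement = 2.6208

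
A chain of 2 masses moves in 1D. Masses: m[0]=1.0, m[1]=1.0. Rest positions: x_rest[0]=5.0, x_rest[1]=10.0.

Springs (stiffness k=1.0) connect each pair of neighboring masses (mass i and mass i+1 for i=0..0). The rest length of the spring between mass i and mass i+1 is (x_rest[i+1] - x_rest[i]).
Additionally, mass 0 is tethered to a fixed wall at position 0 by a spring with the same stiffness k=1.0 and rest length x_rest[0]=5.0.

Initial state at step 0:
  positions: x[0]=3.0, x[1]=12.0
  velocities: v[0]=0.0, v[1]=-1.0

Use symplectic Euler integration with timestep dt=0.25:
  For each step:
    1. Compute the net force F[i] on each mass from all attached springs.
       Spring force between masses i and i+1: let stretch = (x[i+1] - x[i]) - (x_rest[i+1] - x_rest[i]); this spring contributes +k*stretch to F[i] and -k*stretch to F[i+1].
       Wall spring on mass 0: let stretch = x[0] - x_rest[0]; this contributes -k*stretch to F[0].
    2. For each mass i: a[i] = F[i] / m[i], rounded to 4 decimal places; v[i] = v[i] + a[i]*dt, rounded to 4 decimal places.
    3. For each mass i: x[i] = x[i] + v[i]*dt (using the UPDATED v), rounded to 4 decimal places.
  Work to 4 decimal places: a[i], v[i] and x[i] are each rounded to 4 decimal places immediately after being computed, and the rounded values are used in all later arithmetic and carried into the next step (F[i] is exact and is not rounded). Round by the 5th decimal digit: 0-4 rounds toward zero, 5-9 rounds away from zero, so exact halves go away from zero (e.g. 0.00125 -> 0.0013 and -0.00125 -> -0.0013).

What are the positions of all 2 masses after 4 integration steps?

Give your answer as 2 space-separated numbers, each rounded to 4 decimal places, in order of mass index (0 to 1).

Step 0: x=[3.0000 12.0000] v=[0.0000 -1.0000]
Step 1: x=[3.3750 11.5000] v=[1.5000 -2.0000]
Step 2: x=[4.0469 10.8047] v=[2.6875 -2.7813]
Step 3: x=[4.8882 9.9995] v=[3.3652 -3.2208]
Step 4: x=[5.7435 9.1874] v=[3.4210 -3.2486]

Answer: 5.7435 9.1874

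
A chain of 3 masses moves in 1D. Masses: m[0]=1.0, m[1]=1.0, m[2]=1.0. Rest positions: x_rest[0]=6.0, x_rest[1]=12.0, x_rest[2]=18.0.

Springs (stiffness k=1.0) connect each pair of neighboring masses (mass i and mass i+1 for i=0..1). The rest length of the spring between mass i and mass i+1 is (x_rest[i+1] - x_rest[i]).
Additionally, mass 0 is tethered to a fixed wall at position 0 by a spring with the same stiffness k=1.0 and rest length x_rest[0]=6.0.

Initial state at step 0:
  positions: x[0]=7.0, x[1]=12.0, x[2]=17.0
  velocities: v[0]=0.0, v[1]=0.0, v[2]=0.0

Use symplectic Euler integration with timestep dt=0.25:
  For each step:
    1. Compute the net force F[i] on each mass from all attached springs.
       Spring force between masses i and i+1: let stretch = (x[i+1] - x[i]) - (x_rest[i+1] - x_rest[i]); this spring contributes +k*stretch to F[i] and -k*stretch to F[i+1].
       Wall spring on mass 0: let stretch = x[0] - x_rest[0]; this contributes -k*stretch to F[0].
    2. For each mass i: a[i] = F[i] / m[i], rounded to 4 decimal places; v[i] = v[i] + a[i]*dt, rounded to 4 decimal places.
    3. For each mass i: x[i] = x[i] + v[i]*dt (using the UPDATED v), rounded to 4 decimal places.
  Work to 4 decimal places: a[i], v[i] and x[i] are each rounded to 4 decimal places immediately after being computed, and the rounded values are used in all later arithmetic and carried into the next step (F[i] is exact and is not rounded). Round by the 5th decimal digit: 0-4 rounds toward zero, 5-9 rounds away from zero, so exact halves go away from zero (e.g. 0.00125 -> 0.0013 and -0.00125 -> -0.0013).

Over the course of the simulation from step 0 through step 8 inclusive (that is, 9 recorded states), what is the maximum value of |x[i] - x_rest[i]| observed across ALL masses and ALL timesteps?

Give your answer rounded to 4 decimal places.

Step 0: x=[7.0000 12.0000 17.0000] v=[0.0000 0.0000 0.0000]
Step 1: x=[6.8750 12.0000 17.0625] v=[-0.5000 0.0000 0.2500]
Step 2: x=[6.6406 11.9961 17.1836] v=[-0.9375 -0.0156 0.4844]
Step 3: x=[6.3259 11.9817 17.3555] v=[-1.2588 -0.0576 0.6875]
Step 4: x=[5.9693 11.9497 17.5665] v=[-1.4263 -0.1281 0.8441]
Step 5: x=[5.6134 11.8950 17.8015] v=[-1.4235 -0.2190 0.9399]
Step 6: x=[5.2993 11.8168 18.0423] v=[-1.2565 -0.3128 0.9633]
Step 7: x=[5.0613 11.7204 18.2690] v=[-0.9520 -0.3858 0.9069]
Step 8: x=[4.9232 11.6171 18.4615] v=[-0.5526 -0.4134 0.7698]
Max displacement = 1.0768

Answer: 1.0768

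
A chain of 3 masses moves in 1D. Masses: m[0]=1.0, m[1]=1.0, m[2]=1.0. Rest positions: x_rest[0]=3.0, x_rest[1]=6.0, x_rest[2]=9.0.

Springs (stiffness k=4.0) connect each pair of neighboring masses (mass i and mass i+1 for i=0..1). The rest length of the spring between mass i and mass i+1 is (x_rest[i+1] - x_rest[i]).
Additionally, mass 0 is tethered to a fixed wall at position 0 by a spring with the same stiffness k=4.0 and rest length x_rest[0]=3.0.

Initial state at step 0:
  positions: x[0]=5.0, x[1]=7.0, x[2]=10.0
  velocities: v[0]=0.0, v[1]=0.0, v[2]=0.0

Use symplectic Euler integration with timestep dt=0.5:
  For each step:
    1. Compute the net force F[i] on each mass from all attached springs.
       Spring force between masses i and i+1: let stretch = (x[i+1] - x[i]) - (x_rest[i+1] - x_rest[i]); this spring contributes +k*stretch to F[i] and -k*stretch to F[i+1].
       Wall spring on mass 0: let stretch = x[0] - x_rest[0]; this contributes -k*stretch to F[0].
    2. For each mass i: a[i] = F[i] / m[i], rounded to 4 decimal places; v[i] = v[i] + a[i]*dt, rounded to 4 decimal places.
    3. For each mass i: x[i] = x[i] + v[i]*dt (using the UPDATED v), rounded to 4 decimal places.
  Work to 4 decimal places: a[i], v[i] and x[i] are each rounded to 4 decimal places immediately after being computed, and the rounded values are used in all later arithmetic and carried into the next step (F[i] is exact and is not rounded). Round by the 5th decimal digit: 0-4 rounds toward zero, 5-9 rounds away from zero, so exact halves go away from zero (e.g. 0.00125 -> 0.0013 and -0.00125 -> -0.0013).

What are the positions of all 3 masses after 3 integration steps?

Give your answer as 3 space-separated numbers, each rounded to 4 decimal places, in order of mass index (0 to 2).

Step 0: x=[5.0000 7.0000 10.0000] v=[0.0000 0.0000 0.0000]
Step 1: x=[2.0000 8.0000 10.0000] v=[-6.0000 2.0000 0.0000]
Step 2: x=[3.0000 5.0000 11.0000] v=[2.0000 -6.0000 2.0000]
Step 3: x=[3.0000 6.0000 9.0000] v=[0.0000 2.0000 -4.0000]

Answer: 3.0000 6.0000 9.0000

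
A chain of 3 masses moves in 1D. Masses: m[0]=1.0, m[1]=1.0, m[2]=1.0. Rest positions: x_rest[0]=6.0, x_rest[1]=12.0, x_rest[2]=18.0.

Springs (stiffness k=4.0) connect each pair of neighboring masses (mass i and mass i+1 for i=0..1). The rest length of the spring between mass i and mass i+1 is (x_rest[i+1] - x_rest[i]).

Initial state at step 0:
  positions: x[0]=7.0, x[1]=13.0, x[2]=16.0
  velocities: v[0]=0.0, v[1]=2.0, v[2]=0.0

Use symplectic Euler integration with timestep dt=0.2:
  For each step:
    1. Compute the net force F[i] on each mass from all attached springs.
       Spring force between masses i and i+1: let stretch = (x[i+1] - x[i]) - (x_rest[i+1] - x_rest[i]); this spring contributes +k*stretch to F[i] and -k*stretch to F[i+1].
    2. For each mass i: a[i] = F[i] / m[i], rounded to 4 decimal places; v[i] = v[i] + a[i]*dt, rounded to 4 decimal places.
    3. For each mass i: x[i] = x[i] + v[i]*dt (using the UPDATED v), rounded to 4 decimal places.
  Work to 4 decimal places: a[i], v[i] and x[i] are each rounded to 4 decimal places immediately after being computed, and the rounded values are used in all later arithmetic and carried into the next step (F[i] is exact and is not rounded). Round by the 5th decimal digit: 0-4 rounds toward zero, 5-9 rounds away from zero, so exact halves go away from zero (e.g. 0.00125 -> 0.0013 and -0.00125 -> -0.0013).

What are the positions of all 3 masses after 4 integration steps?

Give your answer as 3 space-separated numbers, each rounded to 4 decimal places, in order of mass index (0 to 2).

Answer: 6.6369 11.5940 19.3690

Derivation:
Step 0: x=[7.0000 13.0000 16.0000] v=[0.0000 2.0000 0.0000]
Step 1: x=[7.0000 12.9200 16.4800] v=[0.0000 -0.4000 2.4000]
Step 2: x=[6.9872 12.4624 17.3504] v=[-0.0640 -2.2880 4.3520]
Step 3: x=[6.8904 11.9108 18.3987] v=[-0.4838 -2.7578 5.2416]
Step 4: x=[6.6369 11.5940 19.3690] v=[-1.2675 -1.5838 4.8513]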